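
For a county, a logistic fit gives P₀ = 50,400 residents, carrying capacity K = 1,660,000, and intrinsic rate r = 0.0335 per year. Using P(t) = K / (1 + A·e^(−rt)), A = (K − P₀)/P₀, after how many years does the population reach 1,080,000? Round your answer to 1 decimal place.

t ≈ 122.0 years

A = (1660000 − 50400)/50400 = 31.93651
1080000 = 1660000/(1 + 31.93651·e^(−0.0335t)) → 1 + 31.93651·e^(−0.0335t) = 1.53704
e^(−0.0335t) = 0.016816 → t = ln(59.46798)/0.0335 = 4.08544/0.0335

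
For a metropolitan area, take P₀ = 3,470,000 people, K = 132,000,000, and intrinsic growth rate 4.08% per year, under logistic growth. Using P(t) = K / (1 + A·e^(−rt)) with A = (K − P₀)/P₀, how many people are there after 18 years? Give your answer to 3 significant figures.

≈ 7,030,000 people

A = (132000000 − 3470000)/3470000 = 37.04035
P(18) = 132000000 / (1 + 37.04035·e^(−0.0408·18)) = 132000000 / (1 + 37.04035·0.479793)
= 132000000 / 18.77171 ≈ 7031858.85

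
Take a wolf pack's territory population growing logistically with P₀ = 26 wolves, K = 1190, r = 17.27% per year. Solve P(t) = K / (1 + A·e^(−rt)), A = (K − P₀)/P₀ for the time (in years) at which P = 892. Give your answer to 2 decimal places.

A = (1190 − 26)/26 = 44.76923
892 = 1190/(1 + 44.76923·e^(−0.1727t)) → 1 + 44.76923·e^(−0.1727t) = 1.33408
e^(−0.1727t) = 0.007462 → t = ln(134.00723)/0.1727 = 4.89789/0.1727

t ≈ 28.36 years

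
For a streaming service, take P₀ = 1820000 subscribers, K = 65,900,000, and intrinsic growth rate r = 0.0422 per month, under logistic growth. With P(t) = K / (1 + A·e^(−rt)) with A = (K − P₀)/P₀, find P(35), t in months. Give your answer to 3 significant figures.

A = (65900000 − 1820000)/1820000 = 35.20879
P(35) = 65900000 / (1 + 35.20879·e^(−0.0422·35)) = 65900000 / (1 + 35.20879·0.228322)
= 65900000 / 9.03893 ≈ 7290687.17

≈ 7,290,000 subscribers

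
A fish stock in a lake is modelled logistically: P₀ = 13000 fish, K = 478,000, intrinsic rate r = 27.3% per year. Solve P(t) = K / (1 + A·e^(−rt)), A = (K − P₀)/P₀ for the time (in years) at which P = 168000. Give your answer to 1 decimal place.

t ≈ 10.9 years

A = (478000 − 13000)/13000 = 35.76923
168000 = 478000/(1 + 35.76923·e^(−0.273t)) → 1 + 35.76923·e^(−0.273t) = 2.84524
e^(−0.273t) = 0.051587 → t = ln(19.38462)/0.273 = 2.96448/0.273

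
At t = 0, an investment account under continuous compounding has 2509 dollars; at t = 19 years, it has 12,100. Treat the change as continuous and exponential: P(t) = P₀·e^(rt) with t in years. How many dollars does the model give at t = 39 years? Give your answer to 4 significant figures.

r = ln(12100/2509) / 19 ≈ 0.082806 per year
P(39) = 2509 · e^(0.082806·39) = 2509 · 25.26573 ≈ 63391.7

≈ 63,390 dollars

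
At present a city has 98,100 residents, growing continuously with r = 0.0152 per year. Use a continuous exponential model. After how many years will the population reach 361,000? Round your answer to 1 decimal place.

t ≈ 85.7 years

361000 = 98100 · e^(0.0152·t)
t = ln(361000/98100) / 0.0152 = ln(3.67992) / 0.0152 = 1.30289 / 0.0152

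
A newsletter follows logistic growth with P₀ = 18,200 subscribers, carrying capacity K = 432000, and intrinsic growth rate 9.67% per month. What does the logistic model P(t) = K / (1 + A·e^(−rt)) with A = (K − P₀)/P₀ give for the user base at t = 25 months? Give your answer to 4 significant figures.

≈ 142,700 subscribers

A = (432000 − 18200)/18200 = 22.73626
P(25) = 432000 / (1 + 22.73626·e^(−0.0967·25)) = 432000 / (1 + 22.73626·0.089144)
= 432000 / 3.02681 ≈ 142724.71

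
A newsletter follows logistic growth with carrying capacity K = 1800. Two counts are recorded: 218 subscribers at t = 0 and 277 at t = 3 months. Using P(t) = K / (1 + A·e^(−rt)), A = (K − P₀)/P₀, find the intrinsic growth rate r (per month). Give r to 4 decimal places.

r ≈ 0.0925 per month

A = (1800 − 218)/218 = 7.25688
277 = 1800/(1 + 7.25688·e^(−r·3)) → e^(−3r) = (6.49819 − 1)/7.25688 = 0.757653
r = −ln(0.757653)/3 = 0.27753/3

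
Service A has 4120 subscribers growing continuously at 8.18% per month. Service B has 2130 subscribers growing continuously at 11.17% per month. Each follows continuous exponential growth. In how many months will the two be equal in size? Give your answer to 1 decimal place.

4120·e^(0.0818t) = 2130·e^(0.1117t)
4120/2130 = e^((0.1117 − 0.0818)t) → ln(1.93427) = 0.0299·t
t = 0.65973 / 0.0299

t ≈ 22.1 months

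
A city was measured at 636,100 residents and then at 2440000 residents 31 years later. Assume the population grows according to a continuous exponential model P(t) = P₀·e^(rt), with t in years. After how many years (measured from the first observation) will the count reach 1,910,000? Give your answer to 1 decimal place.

r = ln(2440000/636100) / 31 ≈ 0.043368 per year
t = ln(1910000/636100) / r = 1.0995 / 0.043368 ≈ 25.353

t ≈ 25.4 years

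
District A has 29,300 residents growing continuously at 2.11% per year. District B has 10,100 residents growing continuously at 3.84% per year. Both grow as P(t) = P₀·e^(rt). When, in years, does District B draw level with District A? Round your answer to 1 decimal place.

t ≈ 61.6 years

29300·e^(0.0211t) = 10100·e^(0.0384t)
29300/10100 = e^((0.0384 − 0.0211)t) → ln(2.90099) = 0.0173·t
t = 1.06505 / 0.0173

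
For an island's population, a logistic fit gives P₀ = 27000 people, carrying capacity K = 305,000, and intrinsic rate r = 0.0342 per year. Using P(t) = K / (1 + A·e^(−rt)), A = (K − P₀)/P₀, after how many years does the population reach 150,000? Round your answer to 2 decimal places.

A = (305000 − 27000)/27000 = 10.2963
150000 = 305000/(1 + 10.2963·e^(−0.0342t)) → 1 + 10.2963·e^(−0.0342t) = 2.03333
e^(−0.0342t) = 0.10036 → t = ln(9.96416)/0.0342 = 2.29899/0.0342

t ≈ 67.22 years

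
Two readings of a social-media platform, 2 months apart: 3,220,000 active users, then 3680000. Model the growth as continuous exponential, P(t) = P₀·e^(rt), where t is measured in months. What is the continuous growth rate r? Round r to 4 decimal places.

r ≈ 0.0668 per month

3680000 = 3220000 · e^(r·2)
e^(2r) = 3680000/3220000 = 1.14286
r = ln(1.14286) / 2 = 0.13353 / 2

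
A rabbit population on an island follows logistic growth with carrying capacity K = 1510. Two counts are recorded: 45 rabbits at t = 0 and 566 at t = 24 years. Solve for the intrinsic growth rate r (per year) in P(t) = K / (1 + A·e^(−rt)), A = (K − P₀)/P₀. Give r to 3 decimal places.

A = (1510 − 45)/45 = 32.55556
566 = 1510/(1 + 32.55556·e^(−r·24)) → e^(−24r) = (2.66784 − 1)/32.55556 = 0.051231
r = −ln(0.051231)/24 = 2.97142/24

r ≈ 0.124 per year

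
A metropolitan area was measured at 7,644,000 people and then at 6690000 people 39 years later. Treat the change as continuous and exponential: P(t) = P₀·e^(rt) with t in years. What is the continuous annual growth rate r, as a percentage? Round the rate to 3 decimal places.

r ≈ -0.342% per year

6690000 = 7644000 · e^(r·39)
e^(39r) = 6690000/7644000 = 0.8752
r = ln(0.8752) / 39 = -0.13331 / 39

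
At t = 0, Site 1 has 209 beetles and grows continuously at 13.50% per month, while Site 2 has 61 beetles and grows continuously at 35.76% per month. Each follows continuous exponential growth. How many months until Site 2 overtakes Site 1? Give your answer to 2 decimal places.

209·e^(0.135t) = 61·e^(0.3576t)
209/61 = e^((0.3576 − 0.135)t) → ln(3.42623) = 0.2226·t
t = 1.23146 / 0.2226

t ≈ 5.53 months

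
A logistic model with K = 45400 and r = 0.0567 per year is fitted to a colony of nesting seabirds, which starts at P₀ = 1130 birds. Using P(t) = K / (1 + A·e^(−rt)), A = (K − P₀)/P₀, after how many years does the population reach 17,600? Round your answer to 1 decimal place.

A = (45400 − 1130)/1130 = 39.17699
17600 = 45400/(1 + 39.17699·e^(−0.0567t)) → 1 + 39.17699·e^(−0.0567t) = 2.57955
e^(−0.0567t) = 0.040318 → t = ln(24.8027)/0.0567 = 3.21095/0.0567

t ≈ 56.6 years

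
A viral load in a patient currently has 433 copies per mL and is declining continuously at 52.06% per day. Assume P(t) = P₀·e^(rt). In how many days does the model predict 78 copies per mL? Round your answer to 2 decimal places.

78 = 433 · e^(-0.5206·t)
t = ln(78/433) / -0.5206 = ln(0.18014) / -0.5206 = -1.71403 / -0.5206

t ≈ 3.29 days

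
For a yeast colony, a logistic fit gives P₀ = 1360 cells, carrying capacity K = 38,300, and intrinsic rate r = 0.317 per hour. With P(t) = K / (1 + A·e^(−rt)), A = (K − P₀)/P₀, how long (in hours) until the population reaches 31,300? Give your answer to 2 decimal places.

t ≈ 15.14 hours

A = (38300 − 1360)/1360 = 27.16176
31300 = 38300/(1 + 27.16176·e^(−0.317t)) → 1 + 27.16176·e^(−0.317t) = 1.22364
e^(−0.317t) = 0.008234 → t = ln(121.45189)/0.317 = 4.79952/0.317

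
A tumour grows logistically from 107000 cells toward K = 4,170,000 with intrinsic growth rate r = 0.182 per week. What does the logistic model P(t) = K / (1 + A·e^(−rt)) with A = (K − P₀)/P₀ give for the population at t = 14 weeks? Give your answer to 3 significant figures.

≈ 1,050,000 cells

A = (4170000 − 107000)/107000 = 37.97196
P(14) = 4170000 / (1 + 37.97196·e^(−0.182·14)) = 4170000 / (1 + 37.97196·0.078238)
= 4170000 / 3.97085 ≈ 1050153.03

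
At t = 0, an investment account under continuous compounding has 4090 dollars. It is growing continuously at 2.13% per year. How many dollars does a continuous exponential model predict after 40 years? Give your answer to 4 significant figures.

P(40) = 4090 · e^(0.0213·40) = 4090 · e^(0.852)
= 4090 · 2.34433 ≈ 9588.31

≈ 9,588 dollars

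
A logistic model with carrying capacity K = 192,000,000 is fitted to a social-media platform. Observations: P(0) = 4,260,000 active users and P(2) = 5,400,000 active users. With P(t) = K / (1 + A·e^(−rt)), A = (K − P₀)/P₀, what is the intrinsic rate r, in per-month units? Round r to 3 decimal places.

r ≈ 0.122 per month

A = (192000000 − 4260000)/4260000 = 44.07042
5400000 = 192000000/(1 + 44.07042·e^(−r·2)) → e^(−2r) = (35.55556 − 1)/44.07042 = 0.784099
r = −ln(0.784099)/2 = 0.24322/2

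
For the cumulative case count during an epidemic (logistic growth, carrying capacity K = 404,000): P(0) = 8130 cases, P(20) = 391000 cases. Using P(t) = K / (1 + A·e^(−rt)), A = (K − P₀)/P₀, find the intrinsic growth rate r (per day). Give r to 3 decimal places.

r ≈ 0.364 per day

A = (404000 − 8130)/8130 = 48.6925
391000 = 404000/(1 + 48.6925·e^(−r·20)) → e^(−20r) = (1.03325 − 1)/48.6925 = 0.000683
r = −ln(0.000683)/20 = 7.28928/20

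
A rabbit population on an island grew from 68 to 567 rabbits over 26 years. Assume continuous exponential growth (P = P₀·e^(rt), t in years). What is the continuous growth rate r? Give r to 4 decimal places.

567 = 68 · e^(r·26)
e^(26r) = 567/68 = 8.33824
r = ln(8.33824) / 26 = 2.12085 / 26

r ≈ 0.0816 per year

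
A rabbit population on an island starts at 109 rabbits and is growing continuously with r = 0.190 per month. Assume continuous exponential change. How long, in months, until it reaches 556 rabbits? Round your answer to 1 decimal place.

t ≈ 8.6 months

556 = 109 · e^(0.19·t)
t = ln(556/109) / 0.19 = ln(5.10092) / 0.19 = 1.62942 / 0.19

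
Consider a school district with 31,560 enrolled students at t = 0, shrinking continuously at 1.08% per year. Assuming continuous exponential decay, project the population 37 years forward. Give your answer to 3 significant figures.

≈ 21,200 enrolled students

P(37) = 31560 · e^(-0.0108·37) = 31560 · e^(-0.3996)
= 31560 · 0.67059 ≈ 21163.76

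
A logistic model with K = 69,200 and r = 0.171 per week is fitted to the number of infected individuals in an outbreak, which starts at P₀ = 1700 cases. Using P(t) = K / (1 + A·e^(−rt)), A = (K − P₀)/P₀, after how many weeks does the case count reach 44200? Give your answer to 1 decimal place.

A = (69200 − 1700)/1700 = 39.70588
44200 = 69200/(1 + 39.70588·e^(−0.171t)) → 1 + 39.70588·e^(−0.171t) = 1.56561
e^(−0.171t) = 0.014245 → t = ln(70.2)/0.171 = 4.25135/0.171

t ≈ 24.9 weeks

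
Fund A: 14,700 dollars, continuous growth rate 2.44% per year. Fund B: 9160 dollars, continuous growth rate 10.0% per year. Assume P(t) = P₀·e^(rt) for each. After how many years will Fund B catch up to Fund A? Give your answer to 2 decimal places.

t ≈ 6.26 years

14700·e^(0.0244t) = 9160·e^(0.1t)
14700/9160 = e^((0.1 − 0.0244)t) → ln(1.6048) = 0.0756·t
t = 0.473 / 0.0756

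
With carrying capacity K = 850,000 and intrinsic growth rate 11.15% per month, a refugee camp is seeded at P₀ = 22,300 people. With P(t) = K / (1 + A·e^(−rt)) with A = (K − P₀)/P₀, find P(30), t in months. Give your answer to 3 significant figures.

≈ 368,000 people

A = (850000 − 22300)/22300 = 37.11659
P(30) = 850000 / (1 + 37.11659·e^(−0.1115·30)) = 850000 / (1 + 37.11659·0.03526)
= 850000 / 2.30874 ≈ 368166.34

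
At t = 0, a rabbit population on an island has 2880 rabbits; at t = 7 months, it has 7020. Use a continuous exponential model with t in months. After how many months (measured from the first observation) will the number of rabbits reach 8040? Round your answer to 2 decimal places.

r = ln(7020/2880) / 7 ≈ 0.127282 per month
t = ln(8040/2880) / r = 1.02664 / 0.127282 ≈ 8.066

t ≈ 8.07 months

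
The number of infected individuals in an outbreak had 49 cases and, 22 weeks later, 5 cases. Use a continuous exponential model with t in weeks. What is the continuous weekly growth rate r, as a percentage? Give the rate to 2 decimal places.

5 = 49 · e^(r·22)
e^(22r) = 5/49 = 0.10204
r = ln(0.10204) / 22 = -2.28238 / 22

r ≈ -10.37% per week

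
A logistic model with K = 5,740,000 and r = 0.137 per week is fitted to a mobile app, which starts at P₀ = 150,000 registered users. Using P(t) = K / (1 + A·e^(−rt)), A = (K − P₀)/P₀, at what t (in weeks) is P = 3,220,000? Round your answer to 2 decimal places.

t ≈ 28.20 weeks

A = (5740000 − 150000)/150000 = 37.26667
3220000 = 5740000/(1 + 37.26667·e^(−0.137t)) → 1 + 37.26667·e^(−0.137t) = 1.78261
e^(−0.137t) = 0.021 → t = ln(47.61852)/0.137 = 3.86322/0.137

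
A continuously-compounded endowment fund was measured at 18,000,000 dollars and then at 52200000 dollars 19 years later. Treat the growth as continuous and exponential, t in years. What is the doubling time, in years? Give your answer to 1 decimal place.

r = ln(52200000/18000000) / 19 = ln(2.9) / 19 ≈ 0.056037 per year
doubling time = ln 2 / |r| = 0.69315 / 0.056037

doubling time ≈ 12.4 years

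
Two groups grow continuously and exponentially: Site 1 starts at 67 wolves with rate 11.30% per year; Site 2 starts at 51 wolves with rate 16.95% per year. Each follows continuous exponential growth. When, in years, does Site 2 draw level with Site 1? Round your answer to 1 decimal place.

67·e^(0.113t) = 51·e^(0.1695t)
67/51 = e^((0.1695 − 0.113)t) → ln(1.31373) = 0.0565·t
t = 0.27287 / 0.0565

t ≈ 4.8 years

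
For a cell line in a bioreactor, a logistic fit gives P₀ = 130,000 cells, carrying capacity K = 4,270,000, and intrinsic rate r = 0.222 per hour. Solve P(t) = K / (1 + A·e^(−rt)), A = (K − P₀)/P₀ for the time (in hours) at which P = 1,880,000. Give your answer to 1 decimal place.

t ≈ 14.5 hours

A = (4270000 − 130000)/130000 = 31.84615
1880000 = 4270000/(1 + 31.84615·e^(−0.222t)) → 1 + 31.84615·e^(−0.222t) = 2.27128
e^(−0.222t) = 0.039919 → t = ln(25.05053)/0.222 = 3.2209/0.222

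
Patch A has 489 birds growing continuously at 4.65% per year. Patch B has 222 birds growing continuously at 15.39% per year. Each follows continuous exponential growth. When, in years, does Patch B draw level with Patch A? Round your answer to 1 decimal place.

t ≈ 7.4 years

489·e^(0.0465t) = 222·e^(0.1539t)
489/222 = e^((0.1539 − 0.0465)t) → ln(2.2027) = 0.1074·t
t = 0.78969 / 0.1074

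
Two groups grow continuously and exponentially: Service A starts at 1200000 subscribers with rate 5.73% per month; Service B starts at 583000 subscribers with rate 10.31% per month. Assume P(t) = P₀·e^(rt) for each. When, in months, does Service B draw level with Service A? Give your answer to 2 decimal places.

1200000·e^(0.0573t) = 583000·e^(0.1031t)
1200000/583000 = e^((0.1031 − 0.0573)t) → ln(2.05832) = 0.0458·t
t = 0.72189 / 0.0458

t ≈ 15.76 months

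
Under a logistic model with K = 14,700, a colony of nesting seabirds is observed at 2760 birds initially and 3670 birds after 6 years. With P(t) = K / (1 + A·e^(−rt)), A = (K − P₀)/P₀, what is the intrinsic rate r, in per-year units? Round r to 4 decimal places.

r ≈ 0.0607 per year

A = (14700 − 2760)/2760 = 4.32609
3670 = 14700/(1 + 4.32609·e^(−r·6)) → e^(−6r) = (4.00545 − 1)/4.32609 = 0.694727
r = −ln(0.694727)/6 = 0.36424/6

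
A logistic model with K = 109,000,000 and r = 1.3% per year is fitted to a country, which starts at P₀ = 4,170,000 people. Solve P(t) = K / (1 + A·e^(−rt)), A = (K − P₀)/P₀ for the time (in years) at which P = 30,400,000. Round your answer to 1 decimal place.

A = (109000000 − 4170000)/4170000 = 25.13909
30400000 = 109000000/(1 + 25.13909·e^(−0.013t)) → 1 + 25.13909·e^(−0.013t) = 3.58553
e^(−0.013t) = 0.102849 → t = ln(9.72301)/0.013 = 2.27449/0.013

t ≈ 175.0 years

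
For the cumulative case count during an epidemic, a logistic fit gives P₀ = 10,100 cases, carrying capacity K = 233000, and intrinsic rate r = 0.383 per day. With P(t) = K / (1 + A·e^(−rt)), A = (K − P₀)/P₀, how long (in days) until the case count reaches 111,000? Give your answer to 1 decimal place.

t ≈ 7.8 days

A = (233000 − 10100)/10100 = 22.06931
111000 = 233000/(1 + 22.06931·e^(−0.383t)) → 1 + 22.06931·e^(−0.383t) = 2.0991
e^(−0.383t) = 0.049802 → t = ln(20.07945)/0.383 = 2.9997/0.383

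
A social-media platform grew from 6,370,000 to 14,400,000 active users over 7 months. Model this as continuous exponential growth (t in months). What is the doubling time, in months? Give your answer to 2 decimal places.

r = ln(14400000/6370000) / 7 = ln(2.2606) / 7 ≈ 0.116518 per month
doubling time = ln 2 / |r| = 0.69315 / 0.116518

doubling time ≈ 5.95 months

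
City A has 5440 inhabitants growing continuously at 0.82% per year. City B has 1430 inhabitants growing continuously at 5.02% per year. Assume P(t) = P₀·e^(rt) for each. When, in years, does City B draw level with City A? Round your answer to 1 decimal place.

t ≈ 31.8 years

5440·e^(0.0082t) = 1430·e^(0.0502t)
5440/1430 = e^((0.0502 − 0.0082)t) → ln(3.8042) = 0.042·t
t = 1.3361 / 0.042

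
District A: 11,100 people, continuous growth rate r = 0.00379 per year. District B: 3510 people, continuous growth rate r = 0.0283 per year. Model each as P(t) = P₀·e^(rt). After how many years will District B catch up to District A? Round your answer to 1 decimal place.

11100·e^(0.00379t) = 3510·e^(0.0283t)
11100/3510 = e^((0.0283 − 0.00379)t) → ln(3.16239) = 0.02451·t
t = 1.15133 / 0.02451

t ≈ 47.0 years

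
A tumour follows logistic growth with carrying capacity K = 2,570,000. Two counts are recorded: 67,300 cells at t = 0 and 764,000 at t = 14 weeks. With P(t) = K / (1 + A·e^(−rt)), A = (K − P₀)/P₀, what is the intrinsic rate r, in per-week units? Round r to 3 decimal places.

r ≈ 0.197 per week

A = (2570000 − 67300)/67300 = 37.18722
764000 = 2570000/(1 + 37.18722·e^(−r·14)) → e^(−14r) = (3.36387 − 1)/37.18722 = 0.063567
r = −ln(0.063567)/14 = 2.75566/14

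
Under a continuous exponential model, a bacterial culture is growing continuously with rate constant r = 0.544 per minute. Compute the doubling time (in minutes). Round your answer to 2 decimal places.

doubling time = ln(2) / |r| = 0.69315 / 0.544

doubling time ≈ 1.27 minutes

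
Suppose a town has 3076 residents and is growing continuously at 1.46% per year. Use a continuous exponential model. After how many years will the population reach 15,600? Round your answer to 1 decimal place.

t ≈ 111.2 years

15600 = 3076 · e^(0.0146·t)
t = ln(15600/3076) / 0.0146 = ln(5.07152) / 0.0146 = 1.62364 / 0.0146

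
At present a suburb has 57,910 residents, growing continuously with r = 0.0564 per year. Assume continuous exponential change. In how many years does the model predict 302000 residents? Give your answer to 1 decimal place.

302000 = 57910 · e^(0.0564·t)
t = ln(302000/57910) / 0.0564 = ln(5.21499) / 0.0564 = 1.65154 / 0.0564

t ≈ 29.3 years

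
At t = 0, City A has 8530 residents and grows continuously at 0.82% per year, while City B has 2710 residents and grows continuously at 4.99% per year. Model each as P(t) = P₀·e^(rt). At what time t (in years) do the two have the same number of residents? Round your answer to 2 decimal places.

t ≈ 27.50 years

8530·e^(0.0082t) = 2710·e^(0.0499t)
8530/2710 = e^((0.0499 − 0.0082)t) → ln(3.1476) = 0.0417·t
t = 1.14664 / 0.0417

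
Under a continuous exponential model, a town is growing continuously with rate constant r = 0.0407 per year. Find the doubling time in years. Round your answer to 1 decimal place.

doubling time = ln(2) / |r| = 0.69315 / 0.0407

doubling time ≈ 17.0 years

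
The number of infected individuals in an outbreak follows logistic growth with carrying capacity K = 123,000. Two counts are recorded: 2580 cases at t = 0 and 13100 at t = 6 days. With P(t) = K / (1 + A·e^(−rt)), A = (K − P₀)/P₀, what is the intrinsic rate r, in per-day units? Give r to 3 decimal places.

r ≈ 0.286 per day

A = (123000 − 2580)/2580 = 46.67442
13100 = 123000/(1 + 46.67442·e^(−r·6)) → e^(−6r) = (9.38931 − 1)/46.67442 = 0.179741
r = −ln(0.179741)/6 = 1.71624/6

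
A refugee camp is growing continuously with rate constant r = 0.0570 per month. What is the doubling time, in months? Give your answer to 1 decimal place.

doubling time ≈ 12.2 months

doubling time = ln(2) / |r| = 0.69315 / 0.057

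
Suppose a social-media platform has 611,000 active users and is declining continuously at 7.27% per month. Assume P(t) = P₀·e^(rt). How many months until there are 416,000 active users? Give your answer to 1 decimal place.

416000 = 611000 · e^(-0.0727·t)
t = ln(416000/611000) / -0.0727 = ln(0.68085) / -0.0727 = -0.38441 / -0.0727

t ≈ 5.3 months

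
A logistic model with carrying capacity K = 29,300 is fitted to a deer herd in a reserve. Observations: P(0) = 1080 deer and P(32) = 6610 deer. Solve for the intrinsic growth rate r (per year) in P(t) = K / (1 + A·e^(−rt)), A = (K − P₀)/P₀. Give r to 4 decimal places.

r ≈ 0.0634 per year

A = (29300 − 1080)/1080 = 26.12963
6610 = 29300/(1 + 26.12963·e^(−r·32)) → e^(−32r) = (4.43268 − 1)/26.12963 = 0.131371
r = −ln(0.131371)/32 = 2.02973/32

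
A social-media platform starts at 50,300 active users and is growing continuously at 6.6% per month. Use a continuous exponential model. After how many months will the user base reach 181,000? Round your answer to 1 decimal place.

t ≈ 19.4 months

181000 = 50300 · e^(0.066·t)
t = ln(181000/50300) / 0.066 = ln(3.59841) / 0.066 = 1.28049 / 0.066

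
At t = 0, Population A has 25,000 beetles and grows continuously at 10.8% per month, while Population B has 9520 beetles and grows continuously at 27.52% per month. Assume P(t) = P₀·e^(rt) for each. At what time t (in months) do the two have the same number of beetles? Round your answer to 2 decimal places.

t ≈ 5.77 months

25000·e^(0.108t) = 9520·e^(0.2752t)
25000/9520 = e^((0.2752 − 0.108)t) → ln(2.62605) = 0.1672·t
t = 0.96548 / 0.1672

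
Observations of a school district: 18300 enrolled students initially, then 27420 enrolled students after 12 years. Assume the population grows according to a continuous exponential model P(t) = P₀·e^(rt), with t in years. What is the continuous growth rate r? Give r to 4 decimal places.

r ≈ 0.0337 per year

27420 = 18300 · e^(r·12)
e^(12r) = 27420/18300 = 1.49836
r = ln(1.49836) / 12 = 0.40437 / 12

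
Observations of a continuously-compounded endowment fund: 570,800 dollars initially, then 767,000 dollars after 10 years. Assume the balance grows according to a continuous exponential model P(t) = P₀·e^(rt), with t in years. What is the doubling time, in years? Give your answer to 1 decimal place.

doubling time ≈ 23.5 years

r = ln(767000/570800) / 10 = ln(1.34373) / 10 ≈ 0.029545 per year
doubling time = ln 2 / |r| = 0.69315 / 0.029545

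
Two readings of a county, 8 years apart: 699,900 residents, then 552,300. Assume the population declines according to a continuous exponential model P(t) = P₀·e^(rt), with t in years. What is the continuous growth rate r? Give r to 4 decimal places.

552300 = 699900 · e^(r·8)
e^(8r) = 552300/699900 = 0.78911
r = ln(0.78911) / 8 = -0.23685 / 8

r ≈ -0.0296 per year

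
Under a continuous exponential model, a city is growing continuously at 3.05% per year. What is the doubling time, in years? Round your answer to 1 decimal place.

doubling time ≈ 22.7 years

doubling time = ln(2) / |r| = 0.69315 / 0.0305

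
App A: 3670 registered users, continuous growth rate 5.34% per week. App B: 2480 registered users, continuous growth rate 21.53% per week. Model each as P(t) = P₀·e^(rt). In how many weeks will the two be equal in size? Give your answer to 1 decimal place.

3670·e^(0.0534t) = 2480·e^(0.2153t)
3670/2480 = e^((0.2153 − 0.0534)t) → ln(1.47984) = 0.1619·t
t = 0.39193 / 0.1619

t ≈ 2.4 weeks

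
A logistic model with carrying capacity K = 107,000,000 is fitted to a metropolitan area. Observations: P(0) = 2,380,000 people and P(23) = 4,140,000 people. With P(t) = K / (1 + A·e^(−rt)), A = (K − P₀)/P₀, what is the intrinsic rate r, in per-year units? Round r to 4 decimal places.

r ≈ 0.0248 per year

A = (107000000 − 2380000)/2380000 = 43.95798
4140000 = 107000000/(1 + 43.95798·e^(−r·23)) → e^(−23r) = (25.84541 − 1)/43.95798 = 0.565208
r = −ln(0.565208)/23 = 0.57056/23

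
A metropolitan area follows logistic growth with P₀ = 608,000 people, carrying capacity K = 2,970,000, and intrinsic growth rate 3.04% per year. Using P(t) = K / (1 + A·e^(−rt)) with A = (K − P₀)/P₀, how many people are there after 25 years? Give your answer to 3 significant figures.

A = (2970000 − 608000)/608000 = 3.88487
P(25) = 2970000 / (1 + 3.88487·e^(−0.0304·25)) = 2970000 / (1 + 3.88487·0.467666)
= 2970000 / 2.81682 ≈ 1054379.52

≈ 1,050,000 people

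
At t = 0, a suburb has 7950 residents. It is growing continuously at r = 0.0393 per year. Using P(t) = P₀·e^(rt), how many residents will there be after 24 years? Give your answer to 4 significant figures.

≈ 20,420 residents

P(24) = 7950 · e^(0.0393·24) = 7950 · e^(0.9432)
= 7950 · 2.56819 ≈ 20417.08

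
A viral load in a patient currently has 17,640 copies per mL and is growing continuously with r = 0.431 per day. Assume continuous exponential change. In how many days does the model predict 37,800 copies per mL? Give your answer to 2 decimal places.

37800 = 17640 · e^(0.431·t)
t = ln(37800/17640) / 0.431 = ln(2.14286) / 0.431 = 0.76214 / 0.431

t ≈ 1.77 days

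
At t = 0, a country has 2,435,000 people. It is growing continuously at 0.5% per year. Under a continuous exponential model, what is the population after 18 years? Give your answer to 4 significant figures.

P(18) = 2435000 · e^(0.005·18) = 2435000 · e^(0.09)
= 2435000 · 1.09417 ≈ 2664314.38

≈ 2,664,000 people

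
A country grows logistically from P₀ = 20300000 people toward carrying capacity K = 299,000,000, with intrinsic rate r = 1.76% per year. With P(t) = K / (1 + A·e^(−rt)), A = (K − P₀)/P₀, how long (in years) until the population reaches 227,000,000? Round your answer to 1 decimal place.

t ≈ 214.1 years

A = (299000000 − 20300000)/20300000 = 13.72906
227000000 = 299000000/(1 + 13.72906·e^(−0.0176t)) → 1 + 13.72906·e^(−0.0176t) = 1.31718
e^(−0.0176t) = 0.023103 → t = ln(43.28469)/0.0176 = 3.7678/0.0176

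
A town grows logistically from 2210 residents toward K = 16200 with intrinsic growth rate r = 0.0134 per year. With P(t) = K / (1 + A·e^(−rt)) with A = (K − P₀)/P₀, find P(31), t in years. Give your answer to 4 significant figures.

A = (16200 − 2210)/2210 = 6.33032
P(31) = 16200 / (1 + 6.33032·e^(−0.0134·31)) = 16200 / (1 + 6.33032·0.660076)
= 16200 / 5.17849 ≈ 3128.32

≈ 3,128 residents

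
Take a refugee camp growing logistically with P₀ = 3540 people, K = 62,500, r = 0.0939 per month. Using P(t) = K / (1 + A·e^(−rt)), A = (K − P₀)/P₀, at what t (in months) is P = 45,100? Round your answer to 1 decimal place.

t ≈ 40.1 months

A = (62500 − 3540)/3540 = 16.65537
45100 = 62500/(1 + 16.65537·e^(−0.0939t)) → 1 + 16.65537·e^(−0.0939t) = 1.38581
e^(−0.0939t) = 0.023164 → t = ln(43.16995)/0.0939 = 3.76514/0.0939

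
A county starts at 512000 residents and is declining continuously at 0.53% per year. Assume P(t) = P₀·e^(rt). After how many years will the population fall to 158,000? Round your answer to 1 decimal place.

158000 = 512000 · e^(-0.0053·t)
t = ln(158000/512000) / -0.0053 = ln(0.30859) / -0.0053 = -1.17573 / -0.0053

t ≈ 221.8 years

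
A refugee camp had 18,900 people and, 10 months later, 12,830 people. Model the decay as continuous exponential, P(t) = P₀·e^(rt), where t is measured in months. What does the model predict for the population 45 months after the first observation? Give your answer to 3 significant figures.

≈ 3,310 people

r = ln(12830/18900) / 10 ≈ -0.038738 per month
P(45) = 18900 · e^(-0.038738·45) = 18900 · 0.17496 ≈ 3306.77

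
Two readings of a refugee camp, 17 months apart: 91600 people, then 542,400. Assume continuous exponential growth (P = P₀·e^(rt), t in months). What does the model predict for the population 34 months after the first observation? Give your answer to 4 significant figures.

r = ln(542400/91600) / 17 ≈ 0.104622 per month
P(34) = 91600 · e^(0.104622·34) = 91600 · 35.06295 ≈ 3211765.94

≈ 3,212,000 people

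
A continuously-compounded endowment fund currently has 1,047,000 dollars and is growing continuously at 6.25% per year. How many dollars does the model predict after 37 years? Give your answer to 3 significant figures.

P(37) = 1047000 · e^(0.0625·37) = 1047000 · e^(2.3125)
= 1047000 · 10.09964 ≈ 10574325.41

≈ 10,600,000 dollars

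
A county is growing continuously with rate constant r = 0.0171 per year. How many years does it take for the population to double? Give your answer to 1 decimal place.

doubling time = ln(2) / |r| = 0.69315 / 0.0171

doubling time ≈ 40.5 years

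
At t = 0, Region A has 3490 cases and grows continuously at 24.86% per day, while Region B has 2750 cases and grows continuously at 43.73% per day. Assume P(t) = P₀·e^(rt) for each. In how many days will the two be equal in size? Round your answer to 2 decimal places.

3490·e^(0.2486t) = 2750·e^(0.4373t)
3490/2750 = e^((0.4373 − 0.2486)t) → ln(1.26909) = 0.1887·t
t = 0.2383 / 0.1887

t ≈ 1.26 days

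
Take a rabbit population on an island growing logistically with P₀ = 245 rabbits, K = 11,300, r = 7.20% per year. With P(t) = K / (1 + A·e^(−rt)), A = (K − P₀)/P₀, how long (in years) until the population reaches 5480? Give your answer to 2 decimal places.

A = (11300 − 245)/245 = 45.12245
5480 = 11300/(1 + 45.12245·e^(−0.072t)) → 1 + 45.12245·e^(−0.072t) = 2.06204
e^(−0.072t) = 0.023537 → t = ln(42.48643)/0.072 = 3.74918/0.072

t ≈ 52.07 years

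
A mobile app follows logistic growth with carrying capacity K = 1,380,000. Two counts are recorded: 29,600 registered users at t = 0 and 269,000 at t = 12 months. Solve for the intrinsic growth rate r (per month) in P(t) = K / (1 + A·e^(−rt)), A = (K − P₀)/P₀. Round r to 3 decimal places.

A = (1380000 − 29600)/29600 = 45.62162
269000 = 1380000/(1 + 45.62162·e^(−r·12)) → e^(−12r) = (5.13011 − 1)/45.62162 = 0.09053
r = −ln(0.09053)/12 = 2.40208/12

r ≈ 0.200 per month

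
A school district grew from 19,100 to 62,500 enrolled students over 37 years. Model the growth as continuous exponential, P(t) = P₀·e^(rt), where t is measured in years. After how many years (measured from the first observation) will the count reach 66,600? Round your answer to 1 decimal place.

t ≈ 39.0 years

r = ln(62500/19100) / 37 ≈ 0.03204 per year
t = ln(66600/19100) / r = 1.24902 / 0.03204 ≈ 38.983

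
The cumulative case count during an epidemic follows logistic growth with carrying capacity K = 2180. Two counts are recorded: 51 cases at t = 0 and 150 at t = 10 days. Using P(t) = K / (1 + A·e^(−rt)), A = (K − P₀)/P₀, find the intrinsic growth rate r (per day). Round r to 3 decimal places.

r ≈ 0.113 per day

A = (2180 − 51)/51 = 41.7451
150 = 2180/(1 + 41.7451·e^(−r·10)) → e^(−10r) = (14.53333 − 1)/41.7451 = 0.32419
r = −ln(0.32419)/10 = 1.12643/10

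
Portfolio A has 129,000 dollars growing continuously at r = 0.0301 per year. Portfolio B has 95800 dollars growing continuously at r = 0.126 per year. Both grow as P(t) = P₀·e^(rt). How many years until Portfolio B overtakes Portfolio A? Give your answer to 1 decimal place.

t ≈ 3.1 years

129000·e^(0.0301t) = 95800·e^(0.126t)
129000/95800 = e^((0.126 − 0.0301)t) → ln(1.34656) = 0.0959·t
t = 0.29755 / 0.0959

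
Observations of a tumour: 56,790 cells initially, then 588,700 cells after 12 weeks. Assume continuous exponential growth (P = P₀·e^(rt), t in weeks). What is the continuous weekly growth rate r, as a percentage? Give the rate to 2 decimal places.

588700 = 56790 · e^(r·12)
e^(12r) = 588700/56790 = 10.36626
r = ln(10.36626) / 12 = 2.33856 / 12

r ≈ 19.49% per week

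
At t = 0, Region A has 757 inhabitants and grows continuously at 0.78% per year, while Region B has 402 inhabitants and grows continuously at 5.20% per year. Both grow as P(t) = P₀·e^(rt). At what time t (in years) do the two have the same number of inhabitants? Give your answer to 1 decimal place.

t ≈ 14.3 years

757·e^(0.0078t) = 402·e^(0.052t)
757/402 = e^((0.052 − 0.0078)t) → ln(1.88308) = 0.0442·t
t = 0.63291 / 0.0442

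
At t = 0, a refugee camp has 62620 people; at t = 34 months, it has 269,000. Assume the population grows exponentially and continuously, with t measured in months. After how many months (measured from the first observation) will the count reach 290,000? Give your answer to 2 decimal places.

t ≈ 35.75 months

r = ln(269000/62620) / 34 ≈ 0.042871 per month
t = ln(290000/62620) / r = 1.5328 / 0.042871 ≈ 35.753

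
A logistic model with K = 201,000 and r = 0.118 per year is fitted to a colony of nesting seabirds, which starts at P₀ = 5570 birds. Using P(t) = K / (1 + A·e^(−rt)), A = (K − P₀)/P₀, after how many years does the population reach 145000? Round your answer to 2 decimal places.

A = (201000 − 5570)/5570 = 35.08618
145000 = 201000/(1 + 35.08618·e^(−0.118t)) → 1 + 35.08618·e^(−0.118t) = 1.38621
e^(−0.118t) = 0.011007 → t = ln(90.84813)/0.118 = 4.50919/0.118

t ≈ 38.21 years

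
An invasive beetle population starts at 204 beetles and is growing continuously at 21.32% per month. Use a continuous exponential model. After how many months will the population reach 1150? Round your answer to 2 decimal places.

1150 = 204 · e^(0.2132·t)
t = ln(1150/204) / 0.2132 = ln(5.63725) / 0.2132 = 1.7294 / 0.2132

t ≈ 8.11 months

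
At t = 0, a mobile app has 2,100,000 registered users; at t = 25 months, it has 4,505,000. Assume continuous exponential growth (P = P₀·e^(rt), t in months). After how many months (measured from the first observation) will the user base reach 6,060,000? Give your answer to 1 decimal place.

t ≈ 34.7 months

r = ln(4505000/2100000) / 25 ≈ 0.03053 per month
t = ln(6060000/2100000) / r = 1.05977 / 0.03053 ≈ 34.712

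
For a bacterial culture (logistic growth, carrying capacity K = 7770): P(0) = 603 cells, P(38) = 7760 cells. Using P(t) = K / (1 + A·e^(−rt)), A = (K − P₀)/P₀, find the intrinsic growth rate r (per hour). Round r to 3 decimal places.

A = (7770 − 603)/603 = 11.88557
7760 = 7770/(1 + 11.88557·e^(−r·38)) → e^(−38r) = (1.00129 − 1)/11.88557 = 0.000108
r = −ln(0.000108)/38 = 9.12948/38

r ≈ 0.240 per hour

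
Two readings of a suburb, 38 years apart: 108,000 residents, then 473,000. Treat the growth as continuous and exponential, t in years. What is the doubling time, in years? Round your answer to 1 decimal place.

doubling time ≈ 17.8 years

r = ln(473000/108000) / 38 = ln(4.37963) / 38 ≈ 0.038867 per year
doubling time = ln 2 / |r| = 0.69315 / 0.038867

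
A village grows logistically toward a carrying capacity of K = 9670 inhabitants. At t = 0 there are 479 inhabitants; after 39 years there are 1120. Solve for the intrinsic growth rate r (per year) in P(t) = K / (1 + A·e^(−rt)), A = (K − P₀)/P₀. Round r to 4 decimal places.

r ≈ 0.0236 per year

A = (9670 − 479)/479 = 19.18789
1120 = 9670/(1 + 19.18789·e^(−r·39)) → e^(−39r) = (8.63393 − 1)/19.18789 = 0.397851
r = −ln(0.397851)/39 = 0.92168/39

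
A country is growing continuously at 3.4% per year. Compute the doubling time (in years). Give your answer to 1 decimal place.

doubling time = ln(2) / |r| = 0.69315 / 0.034

doubling time ≈ 20.4 years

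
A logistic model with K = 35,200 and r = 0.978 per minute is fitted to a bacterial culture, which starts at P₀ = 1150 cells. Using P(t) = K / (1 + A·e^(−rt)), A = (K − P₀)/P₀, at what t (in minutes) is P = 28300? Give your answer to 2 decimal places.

A = (35200 − 1150)/1150 = 29.6087
28300 = 35200/(1 + 29.6087·e^(−0.978t)) → 1 + 29.6087·e^(−0.978t) = 1.24382
e^(−0.978t) = 0.008235 → t = ln(121.43856)/0.978 = 4.79941/0.978

t ≈ 4.91 minutes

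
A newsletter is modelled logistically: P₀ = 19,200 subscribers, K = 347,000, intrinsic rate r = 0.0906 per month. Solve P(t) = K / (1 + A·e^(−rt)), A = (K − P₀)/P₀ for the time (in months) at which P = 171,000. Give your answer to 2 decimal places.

t ≈ 31.00 months

A = (347000 − 19200)/19200 = 17.07292
171000 = 347000/(1 + 17.07292·e^(−0.0906t)) → 1 + 17.07292·e^(−0.0906t) = 2.02924
e^(−0.0906t) = 0.060285 → t = ln(16.58789)/0.0906 = 2.80867/0.0906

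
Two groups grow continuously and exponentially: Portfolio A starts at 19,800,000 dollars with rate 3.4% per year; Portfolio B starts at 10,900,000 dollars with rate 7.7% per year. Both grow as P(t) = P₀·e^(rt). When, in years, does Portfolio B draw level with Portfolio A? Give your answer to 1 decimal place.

t ≈ 13.9 years

19800000·e^(0.034t) = 10900000·e^(0.077t)
19800000/10900000 = e^((0.077 − 0.034)t) → ln(1.81651) = 0.043·t
t = 0.59692 / 0.043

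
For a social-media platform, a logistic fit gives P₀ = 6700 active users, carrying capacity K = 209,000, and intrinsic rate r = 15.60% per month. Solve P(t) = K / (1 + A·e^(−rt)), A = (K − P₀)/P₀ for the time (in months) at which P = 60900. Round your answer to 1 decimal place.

A = (209000 − 6700)/6700 = 30.19403
60900 = 209000/(1 + 30.19403·e^(−0.156t)) → 1 + 30.19403·e^(−0.156t) = 3.43186
e^(−0.156t) = 0.080541 → t = ln(12.41605)/0.156 = 2.51899/0.156

t ≈ 16.1 months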